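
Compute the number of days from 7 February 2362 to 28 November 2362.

February 2362: 28 − 7 = 21 days remain (2362 is not a leap year, so February has 28 days).
Then March (31), April (30), May (31), June (30), July (31), August (31), September (30), October (31): 31 + 30 + 31 + 30 + 31 + 31 + 30 + 31 = 245 days.
November 1–28, 2362: 28 days.
Total: 21 + 245 + 28 = 294 days.

294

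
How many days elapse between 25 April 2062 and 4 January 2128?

Day-of-year of April 25, 2062: 115.
Day-of-year of January 4, 2128: 4.
2062 has 365 days, so 365 − 115 = 250 days remain in 2062.
Full years 2063–2127: 50 common + 15 leap = 50×365 + 15×366 = 23740 days.
Total: 250 + 23740 + 4 = 23994 days.

23994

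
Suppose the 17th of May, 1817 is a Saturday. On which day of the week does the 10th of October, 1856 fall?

Day-of-year of May 17, 1817: 137.
Day-of-year of October 10, 1856: 284.
1817 has 365 days, so 365 − 137 = 228 days remain in 1817.
Full years 1818–1855: 29 common + 9 leap = 29×365 + 9×366 = 13879 days.
Total: 228 + 13879 + 284 = 14391 days.
14391 mod 7 = 6, so 6 days after Saturday is Friday.

Friday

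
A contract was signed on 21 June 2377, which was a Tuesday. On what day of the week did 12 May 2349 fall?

Count forward from the earlier date (May 12, 2349) to the later (June 21, 2377):
Day-of-year of May 12, 2349: 132.
Day-of-year of June 21, 2377: 172.
2349 has 365 days, so 365 − 132 = 233 days remain in 2349.
Full years 2350–2376: 20 common + 7 leap = 20×365 + 7×366 = 9862 days.
Total: 233 + 9862 + 172 = 10267 days.
10267 mod 7 = 5, so 5 days before Tuesday is Thursday.

Thursday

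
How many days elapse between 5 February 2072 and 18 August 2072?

195

February 2072: 29 − 5 = 24 days remain (2072 is a leap year, so February has 29 days).
Then March (31), April (30), May (31), June (30), July (31): 31 + 30 + 31 + 30 + 31 = 153 days.
August 1–18, 2072: 18 days.
Total: 24 + 153 + 18 = 195 days.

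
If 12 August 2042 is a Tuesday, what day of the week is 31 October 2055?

Day-of-year of August 12, 2042: 224.
Day-of-year of October 31, 2055: 304.
2042 has 365 days, so 365 − 224 = 141 days remain in 2042.
Full years 2043–2054: 9 common + 3 leap = 9×365 + 3×366 = 4383 days.
Total: 141 + 4383 + 304 = 4828 days.
4828 mod 7 = 5, so 5 days after Tuesday is Sunday.

Sunday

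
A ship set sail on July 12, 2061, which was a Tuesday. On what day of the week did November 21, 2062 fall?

Tuesday

July 12, 2061 → July 12, 2062: 365 days.
July 2062: 31 − 12 = 19 days remain.
Then August (31), September (30), October (31): 31 + 30 + 31 = 92 days.
November 1–21, 2062: 21 days.
Residual: 132 days.
Total: 497 days.
497 is a multiple of 7, so November 21, 2062 falls on the same weekday: Tuesday.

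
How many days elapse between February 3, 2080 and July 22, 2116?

From February 3, 2080 to February 3, 2116: 36 years, of which 8 contain a Feb 29 — 28×365 + 8×366 = 13148 days.
(2100 is not a leap year (divisible by 100 but not 400).)
February 2116: 29 − 3 = 26 days remain (2116 is a leap year, so February has 29 days).
Then March (31), April (30), May (31), June (30): 31 + 30 + 31 + 30 = 122 days.
July 1–22, 2116: 22 days.
Residual: 170 days.
Total: 13318 days.

13318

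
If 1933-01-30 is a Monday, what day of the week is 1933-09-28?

Thursday

January 1933: 31 − 30 = 1 day remains.
Then February 1933 (28), March (31), April (30), May (31), June (30), July (31), August (31): 28 + 31 + 30 + 31 + 30 + 31 + 31 = 212 days.
September 1–28, 1933: 28 days.
Total: 1 + 212 + 28 = 241 days.
241 mod 7 = 3, so 3 days after Monday is Thursday.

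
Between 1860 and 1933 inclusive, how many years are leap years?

18

Years divisible by 4: 1860, 1864, …, 1932 — 19 in all.
Of these, 1900 is divisible by 100 but not 400, so not leap.
Leap years: 19 − 1 = 18.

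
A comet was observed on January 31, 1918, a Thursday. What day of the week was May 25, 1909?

Count forward from the earlier date (May 25, 1909) to the later (January 31, 1918):
Day-of-year of May 25, 1909: 145.
Day-of-year of January 31, 1918: 31.
1909 has 365 days, so 365 − 145 = 220 days remain in 1909.
Full years 1910–1917: 6 common + 2 leap = 6×365 + 2×366 = 2922 days.
Total: 220 + 2922 + 31 = 3173 days.
3173 mod 7 = 2, so 2 days before Thursday is Tuesday.

Tuesday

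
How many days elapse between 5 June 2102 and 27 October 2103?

509

Day-of-year of June 5, 2102: 156.
Day-of-year of October 27, 2103: 300.
2102 has 365 days, so 365 − 156 = 209 days remain in 2102.
Total: 209 + 300 = 509 days.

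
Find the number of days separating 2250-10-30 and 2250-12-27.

October 2250: 31 − 30 = 1 day remains.
Then November (30): 30 days.
December 1–27, 2250: 27 days.
Total: 1 + 30 + 27 = 58 days.

58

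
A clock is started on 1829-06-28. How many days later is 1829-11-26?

June 1829: 30 − 28 = 2 days remain.
Then July (31), August (31), September (30), October (31): 31 + 31 + 30 + 31 = 123 days.
November 1–26, 1829: 26 days.
Total: 2 + 123 + 26 = 151 days.

151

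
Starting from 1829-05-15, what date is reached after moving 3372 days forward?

1838-08-08

Count 3372 days after May 15, 1829:
Day-of-year of May 15, 1829: 135.
Day-of-year of August 8, 1838: 220.
1829 has 365 days, so 365 − 135 = 230 days remain in 1829.
Full years 1830–1837: 6 common + 2 leap = 6×365 + 2×366 = 2922 days.
Total: 230 + 2922 + 220 = 3372 days.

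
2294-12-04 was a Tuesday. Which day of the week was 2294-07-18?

Wednesday

Count forward from the earlier date (July 18, 2294) to the later (December 4, 2294):
July 2294: 31 − 18 = 13 days remain.
Then August (31), September (30), October (31), November (30): 31 + 30 + 31 + 30 = 122 days.
December 1–4, 2294: 4 days.
Total: 13 + 122 + 4 = 139 days.
139 mod 7 = 6, so 6 days before Tuesday is Wednesday.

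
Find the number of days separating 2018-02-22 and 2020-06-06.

February 22, 2018 → February 22, 2019: 365 days.
February 22, 2019 → February 22, 2020: 365 days.
February 2020: 29 − 22 = 7 days remain (2020 is a leap year, so February has 29 days).
Then March (31), April (30), May (31): 31 + 30 + 31 = 92 days.
June 1–6, 2020: 6 days.
Residual: 105 days.
Total: 835 days.

835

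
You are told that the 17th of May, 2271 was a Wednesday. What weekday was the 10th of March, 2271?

Friday

Count forward from the earlier date (March 10, 2271) to the later (May 17, 2271):
March 2271: 31 − 10 = 21 days remain.
Then April (30): 30 days.
May 1–17, 2271: 17 days.
Total: 21 + 30 + 17 = 68 days.
68 mod 7 = 5, so 5 days before Wednesday is Friday.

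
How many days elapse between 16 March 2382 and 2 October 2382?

200

March 2382: 31 − 16 = 15 days remain.
Then April (30), May (31), June (30), July (31), August (31), September (30): 30 + 31 + 30 + 31 + 31 + 30 = 183 days.
October 1–2, 2382: 2 days.
Total: 15 + 183 + 2 = 200 days.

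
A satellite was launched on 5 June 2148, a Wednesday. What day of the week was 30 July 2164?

From June 5, 2148 to June 5, 2164: 16 years, of which 4 contain a Feb 29 — 12×365 + 4×366 = 5844 days.
June 2164: 30 − 5 = 25 days remain.
July 1–30, 2164: 30 days.
Residual: 55 days.
Total: 5899 days.
5899 mod 7 = 5, so 5 days after Wednesday is Monday.

Monday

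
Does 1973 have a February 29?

1973 is not a leap year.

No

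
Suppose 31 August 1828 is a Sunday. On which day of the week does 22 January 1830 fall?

August 1828: 31 − 31 = 0 days remain.
Then 16 full months totalling 487 days.
January 1–22, 1830: 22 days.
Total: 0 + 487 + 22 = 509 days.
509 mod 7 = 5, so 5 days after Sunday is Friday.

Friday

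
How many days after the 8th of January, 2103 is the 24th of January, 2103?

16

Within January 2103: 24 − 8 = 16 days.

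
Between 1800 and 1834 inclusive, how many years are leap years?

8

Years divisible by 4 in [1800, 1834]: 1800, 1804, 1808, 1812, 1816, 1820, 1824, 1828, 1832.
Of these, 1800 is divisible by 100 but not 400, so not leap.
Leap years: 9 − 1 = 8.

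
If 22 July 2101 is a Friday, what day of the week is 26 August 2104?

July 22, 2101 → July 22, 2102: 365 days.
July 22, 2102 → July 22, 2103: 365 days.
July 22, 2103 → July 22, 2104: 366 days (2104 is a leap year).
July 2104: 31 − 22 = 9 days remain.
August 1–26, 2104: 26 days.
Residual: 35 days.
Total: 1131 days.
1131 mod 7 = 4, so 4 days after Friday is Tuesday.

Tuesday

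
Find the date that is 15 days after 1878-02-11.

1878-02-26

Count 15 days after February 11, 1878:
Within February 1878: 26 − 11 = 15 days.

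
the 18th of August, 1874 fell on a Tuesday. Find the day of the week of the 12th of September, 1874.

August 1874: 31 − 18 = 13 days remain.
September 1–12, 1874: 12 days.
Total: 13 + 12 = 25 days.
25 mod 7 = 4, so 4 days after Tuesday is Saturday.

Saturday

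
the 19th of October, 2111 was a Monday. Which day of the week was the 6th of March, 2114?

Tuesday

October 19, 2111 → October 19, 2112: 366 days (2112 is a leap year).
October 19, 2112 → October 19, 2113: 365 days.
October 2113: 31 − 19 = 12 days remain.
Then November (30), December (31), January (31), February 2114 (28): 30 + 31 + 31 + 28 = 120 days.
March 1–6, 2114: 6 days.
Residual: 138 days.
Total: 869 days.
869 mod 7 = 1, so 1 day after Monday is Tuesday.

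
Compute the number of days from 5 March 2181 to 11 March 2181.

6

Within March 2181: 11 − 5 = 6 days.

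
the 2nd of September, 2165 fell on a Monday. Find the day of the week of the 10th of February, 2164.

Friday

Count forward from the earlier date (February 10, 2164) to the later (September 2, 2165):
February 10, 2164 → February 10, 2165: 366 days (2164 is a leap year).
February 2165: 28 − 10 = 18 days remain (2165 is not a leap year, so February has 28 days).
Then March (31), April (30), May (31), June (30), July (31), August (31): 31 + 30 + 31 + 30 + 31 + 31 = 184 days.
September 1–2, 2165: 2 days.
Residual: 204 days.
Total: 570 days.
570 mod 7 = 3, so 3 days before Monday is Friday.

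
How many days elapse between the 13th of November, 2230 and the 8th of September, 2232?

Day-of-year of November 13, 2230: 317.
Day-of-year of September 8, 2232: 252.
2230 has 365 days, so 365 − 317 = 48 days remain in 2230.
Full years: 2231: 365. Sum = 365.
Total: 48 + 365 + 252 = 665 days.

665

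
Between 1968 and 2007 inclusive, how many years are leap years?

Years divisible by 4 in [1968, 2007]: 1968, 1972, 1976, 1980, 1984, 1988, 1992, 1996, 2000, 2004.
2000 is divisible by 400, so still leap.
No century exceptions apply. Count: 10.

10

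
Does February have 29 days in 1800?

1800 is not a leap year (divisible by 100 but not 400).

No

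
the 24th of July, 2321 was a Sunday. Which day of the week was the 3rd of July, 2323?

Tuesday

Day-of-year of July 24, 2321: 205.
Day-of-year of July 3, 2323: 184.
2321 has 365 days, so 365 − 205 = 160 days remain in 2321.
Full years: 2322: 365. Sum = 365.
Total: 160 + 365 + 184 = 709 days.
709 mod 7 = 2, so 2 days after Sunday is Tuesday.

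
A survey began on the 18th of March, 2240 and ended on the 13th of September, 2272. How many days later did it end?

11867

Day-of-year of March 18, 2240: 78.
Day-of-year of September 13, 2272: 257.
2240 has 366 days, so 366 − 78 = 288 days remain in 2240.
Full years 2241–2271: 24 common + 7 leap = 24×365 + 7×366 = 11322 days.
Total: 288 + 11322 + 257 = 11867 days.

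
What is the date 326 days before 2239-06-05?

2238-07-14

Count 326 days before June 5, 2239:
July 2238: 31 − 14 = 17 days remain.
Then 10 full months totalling 304 days.
June 1–5, 2239: 5 days.
Total: 17 + 304 + 5 = 326 days.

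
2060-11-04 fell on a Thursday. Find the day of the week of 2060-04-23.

Count forward from the earlier date (April 23, 2060) to the later (November 4, 2060):
April 2060: 30 − 23 = 7 days remain.
Then May (31), June (30), July (31), August (31), September (30), October (31): 31 + 30 + 31 + 31 + 30 + 31 = 184 days.
November 1–4, 2060: 4 days.
Total: 7 + 184 + 4 = 195 days.
195 mod 7 = 6, so 6 days before Thursday is Friday.

Friday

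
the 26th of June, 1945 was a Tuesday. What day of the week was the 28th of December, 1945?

Friday

June 1945: 30 − 26 = 4 days remain.
Then July (31), August (31), September (30), October (31), November (30): 31 + 31 + 30 + 31 + 30 = 153 days.
December 1–28, 1945: 28 days.
Total: 4 + 153 + 28 = 185 days.
185 mod 7 = 3, so 3 days after Tuesday is Friday.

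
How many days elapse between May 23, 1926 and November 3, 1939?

Day-of-year of May 23, 1926: 143.
Day-of-year of November 3, 1939: 307.
1926 has 365 days, so 365 − 143 = 222 days remain in 1926.
Full years 1927–1938: 9 common + 3 leap = 9×365 + 3×366 = 4383 days.
Total: 222 + 4383 + 307 = 4912 days.

4912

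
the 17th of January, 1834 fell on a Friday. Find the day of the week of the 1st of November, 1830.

Monday

Count forward from the earlier date (November 1, 1830) to the later (January 17, 1834):
Day-of-year of November 1, 1830: 305.
Day-of-year of January 17, 1834: 17.
1830 has 365 days, so 365 − 305 = 60 days remain in 1830.
Full years: 1831: 365; 1832: 366; 1833: 365. Sum = 1096.
Total: 60 + 1096 + 17 = 1173 days.
1173 mod 7 = 4, so 4 days before Friday is Monday.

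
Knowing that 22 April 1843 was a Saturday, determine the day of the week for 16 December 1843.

Saturday

April 1843: 30 − 22 = 8 days remain.
Then May (31), June (30), July (31), August (31), September (30), October (31), November (30): 31 + 30 + 31 + 31 + 30 + 31 + 30 = 214 days.
December 1–16, 1843: 16 days.
Total: 8 + 214 + 16 = 238 days.
238 is a multiple of 7, so 16 December 1843 falls on the same weekday: Saturday.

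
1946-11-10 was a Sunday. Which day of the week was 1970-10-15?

Day-of-year of November 10, 1946: 314.
Day-of-year of October 15, 1970: 288.
1946 has 365 days, so 365 − 314 = 51 days remain in 1946.
Full years 1947–1969: 17 common + 6 leap = 17×365 + 6×366 = 8401 days.
Total: 51 + 8401 + 288 = 8740 days.
8740 mod 7 = 4, so 4 days after Sunday is Thursday.

Thursday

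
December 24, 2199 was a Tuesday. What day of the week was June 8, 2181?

Friday

Count forward from the earlier date (June 8, 2181) to the later (December 24, 2199):
From June 8, 2181 to June 8, 2199: 18 years, of which 4 contain a Feb 29 — 14×365 + 4×366 = 6574 days.
June 2199: 30 − 8 = 22 days remain.
Then July (31), August (31), September (30), October (31), November (30): 31 + 31 + 30 + 31 + 30 = 153 days.
December 1–24, 2199: 24 days.
Residual: 199 days.
Total: 6773 days.
6773 mod 7 = 4, so 4 days before Tuesday is Friday.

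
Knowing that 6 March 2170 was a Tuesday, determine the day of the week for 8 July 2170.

Sunday

March 2170: 31 − 6 = 25 days remain.
Then April (30), May (31), June (30): 30 + 31 + 30 = 91 days.
July 1–8, 2170: 8 days.
Total: 25 + 91 + 8 = 124 days.
124 mod 7 = 5, so 5 days after Tuesday is Sunday.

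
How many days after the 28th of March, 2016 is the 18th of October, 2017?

569

Day-of-year of March 28, 2016: 88.
Day-of-year of October 18, 2017: 291.
2016 has 366 days, so 366 − 88 = 278 days remain in 2016.
Total: 278 + 291 = 569 days.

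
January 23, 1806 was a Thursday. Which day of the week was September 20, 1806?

Saturday

January 1806: 31 − 23 = 8 days remain.
Then February 1806 (28), March (31), April (30), May (31), June (30), July (31), August (31): 28 + 31 + 30 + 31 + 30 + 31 + 31 = 212 days.
September 1–20, 1806: 20 days.
Total: 8 + 212 + 20 = 240 days.
240 mod 7 = 2, so 2 days after Thursday is Saturday.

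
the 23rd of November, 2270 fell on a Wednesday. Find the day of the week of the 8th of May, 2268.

Friday

Count forward from the earlier date (May 8, 2268) to the later (November 23, 2270):
May 8, 2268 → May 8, 2269: 365 days.
May 8, 2269 → May 8, 2270: 365 days.
May 2270: 31 − 8 = 23 days remain.
Then June (30), July (31), August (31), September (30), October (31): 30 + 31 + 31 + 30 + 31 = 153 days.
November 1–23, 2270: 23 days.
Residual: 199 days.
Total: 929 days.
929 mod 7 = 5, so 5 days before Wednesday is Friday.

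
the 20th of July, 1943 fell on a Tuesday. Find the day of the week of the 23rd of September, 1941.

Count forward from the earlier date (September 23, 1941) to the later (July 20, 1943):
September 23, 1941 → September 23, 1942: 365 days.
September 1942: 30 − 23 = 7 days remain.
Then 9 full months totalling 273 days.
July 1–20, 1943: 20 days.
Residual: 300 days.
Total: 665 days.
665 is a multiple of 7, so the 23rd of September, 1941 falls on the same weekday: Tuesday.

Tuesday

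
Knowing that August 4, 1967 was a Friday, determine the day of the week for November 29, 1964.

Count forward from the earlier date (November 29, 1964) to the later (August 4, 1967):
Day-of-year of November 29, 1964: 334.
Day-of-year of August 4, 1967: 216.
1964 has 366 days, so 366 − 334 = 32 days remain in 1964.
Full years: 1965: 365; 1966: 365. Sum = 730.
Total: 32 + 730 + 216 = 978 days.
978 mod 7 = 5, so 5 days before Friday is Sunday.

Sunday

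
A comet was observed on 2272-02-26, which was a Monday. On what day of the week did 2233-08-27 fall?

Count forward from the earlier date (August 27, 2233) to the later (February 26, 2272):
From August 27, 2233 to August 27, 2271: 38 years, of which 9 contain a Feb 29 — 29×365 + 9×366 = 13879 days.
August 2271: 31 − 27 = 4 days remain.
Then September (30), October (31), November (30), December (31), January (31): 30 + 31 + 30 + 31 + 31 = 153 days.
February 1–26, 2272: 26 days (2272 is a leap year).
Residual: 183 days.
Total: 14062 days.
14062 mod 7 = 6, so 6 days before Monday is Tuesday.

Tuesday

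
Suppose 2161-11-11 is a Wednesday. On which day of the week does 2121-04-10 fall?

Count forward from the earlier date (April 10, 2121) to the later (November 11, 2161):
Day-of-year of April 10, 2121: 100.
Day-of-year of November 11, 2161: 315.
2121 has 365 days, so 365 − 100 = 265 days remain in 2121.
Full years 2122–2160: 29 common + 10 leap = 29×365 + 10×366 = 14245 days.
Total: 265 + 14245 + 315 = 14825 days.
14825 mod 7 = 6, so 6 days before Wednesday is Thursday.

Thursday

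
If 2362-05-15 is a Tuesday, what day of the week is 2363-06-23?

Sunday

May 2362: 31 − 15 = 16 days remain.
Then 12 full months totalling 365 days.
June 1–23, 2363: 23 days.
Total: 16 + 365 + 23 = 404 days.
404 mod 7 = 5, so 5 days after Tuesday is Sunday.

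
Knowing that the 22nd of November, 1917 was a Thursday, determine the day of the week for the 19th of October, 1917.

Count forward from the earlier date (October 19, 1917) to the later (November 22, 1917):
October 1917: 31 − 19 = 12 days remain.
November 1–22, 1917: 22 days.
Total: 12 + 22 = 34 days.
34 mod 7 = 6, so 6 days before Thursday is Friday.

Friday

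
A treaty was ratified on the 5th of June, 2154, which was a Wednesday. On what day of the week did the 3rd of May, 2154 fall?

Friday

Count forward from the earlier date (May 3, 2154) to the later (June 5, 2154):
May 2154: 31 − 3 = 28 days remain.
June 1–5, 2154: 5 days.
Total: 28 + 5 = 33 days.
33 mod 7 = 5, so 5 days before Wednesday is Friday.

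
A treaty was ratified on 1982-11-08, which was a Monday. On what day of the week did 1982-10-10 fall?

Sunday

Count forward from the earlier date (October 10, 1982) to the later (November 8, 1982):
October 1982: 31 − 10 = 21 days remain.
November 1–8, 1982: 8 days.
Total: 21 + 8 = 29 days.
29 mod 7 = 1, so 1 day before Monday is Sunday.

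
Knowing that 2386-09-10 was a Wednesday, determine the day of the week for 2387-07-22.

September 2386: 30 − 10 = 20 days remain.
Then 9 full months totalling 273 days.
July 1–22, 2387: 22 days.
Total: 20 + 273 + 22 = 315 days.
315 is a multiple of 7, so 2387-07-22 falls on the same weekday: Wednesday.

Wednesday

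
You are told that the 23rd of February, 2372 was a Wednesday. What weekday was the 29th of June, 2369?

Sunday

Count forward from the earlier date (June 29, 2369) to the later (February 23, 2372):
Day-of-year of June 29, 2369: 180.
Day-of-year of February 23, 2372: 54.
2369 has 365 days, so 365 − 180 = 185 days remain in 2369.
Full years: 2370: 365; 2371: 365. Sum = 730.
Total: 185 + 730 + 54 = 969 days.
969 mod 7 = 3, so 3 days before Wednesday is Sunday.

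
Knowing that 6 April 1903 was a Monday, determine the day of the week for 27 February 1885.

Friday

Count forward from the earlier date (February 27, 1885) to the later (April 6, 1903):
From February 27, 1885 to February 27, 1903: 18 years, of which 3 contain a Feb 29 — 15×365 + 3×366 = 6573 days.
(1900 is not a leap year (divisible by 100 but not 400).)
February 1903: 28 − 27 = 1 day remains (1903 is not a leap year, so February has 28 days).
Then March (31): 31 days.
April 1–6, 1903: 6 days.
Residual: 38 days.
Total: 6611 days.
6611 mod 7 = 3, so 3 days before Monday is Friday.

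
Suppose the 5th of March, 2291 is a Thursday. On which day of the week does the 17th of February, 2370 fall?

From March 5, 2291 to March 5, 2369: 78 years, of which 19 contain a Feb 29 — 59×365 + 19×366 = 28489 days.
(2300 is not a leap year (divisible by 100 but not 400).)
March 2369: 31 − 5 = 26 days remain.
Then 10 full months totalling 306 days.
February 1–17, 2370: 17 days (2370 is not a leap year).
Residual: 349 days.
Total: 28838 days.
28838 mod 7 = 5, so 5 days after Thursday is Tuesday.

Tuesday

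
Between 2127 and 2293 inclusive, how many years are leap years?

41

Years divisible by 4: 2128, 2132, …, 2292 — 42 in all.
Of these, 2200 is divisible by 100 but not 400, so not leap.
Leap years: 42 − 1 = 41.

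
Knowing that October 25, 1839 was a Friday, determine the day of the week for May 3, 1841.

Day-of-year of October 25, 1839: 298.
Day-of-year of May 3, 1841: 123.
1839 has 365 days, so 365 − 298 = 67 days remain in 1839.
Full years: 1840: 366. Sum = 366.
Total: 67 + 366 + 123 = 556 days.
556 mod 7 = 3, so 3 days after Friday is Monday.

Monday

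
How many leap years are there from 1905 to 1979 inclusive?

Years divisible by 4: 1908, 1912, …, 1976 — 18 in all.
No century exceptions apply. Count: 18.

18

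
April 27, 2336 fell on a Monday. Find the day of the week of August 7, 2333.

Monday

Count forward from the earlier date (August 7, 2333) to the later (April 27, 2336):
August 7, 2333 → August 7, 2334: 365 days.
August 7, 2334 → August 7, 2335: 365 days.
August 2335: 31 − 7 = 24 days remain.
Then September (30), October (31), November (30), December (31), January (31), February 2336 (29), March (31): 30 + 31 + 30 + 31 + 31 + 29 + 31 = 213 days.
April 1–27, 2336: 27 days.
Residual: 264 days.
Total: 994 days.
994 is a multiple of 7, so August 7, 2333 falls on the same weekday: Monday.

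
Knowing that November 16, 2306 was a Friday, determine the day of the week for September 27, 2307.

Friday

November 2306: 30 − 16 = 14 days remain.
Then 9 full months totalling 274 days.
September 1–27, 2307: 27 days.
Total: 14 + 274 + 27 = 315 days.
315 is a multiple of 7, so September 27, 2307 falls on the same weekday: Friday.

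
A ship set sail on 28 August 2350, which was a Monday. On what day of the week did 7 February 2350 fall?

Count forward from the earlier date (February 7, 2350) to the later (August 28, 2350):
February 2350: 28 − 7 = 21 days remain (2350 is not a leap year, so February has 28 days).
Then March (31), April (30), May (31), June (30), July (31): 31 + 30 + 31 + 30 + 31 = 153 days.
August 1–28, 2350: 28 days.
Total: 21 + 153 + 28 = 202 days.
202 mod 7 = 6, so 6 days before Monday is Tuesday.

Tuesday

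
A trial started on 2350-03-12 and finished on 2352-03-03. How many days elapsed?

Day-of-year of March 12, 2350: 71.
Day-of-year of March 3, 2352: 63.
2350 has 365 days, so 365 − 71 = 294 days remain in 2350.
Full years: 2351: 365. Sum = 365.
Total: 294 + 365 + 63 = 722 days.

722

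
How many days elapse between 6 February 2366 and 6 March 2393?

9890

Day-of-year of February 6, 2366: 37.
Day-of-year of March 6, 2393: 65.
2366 has 365 days, so 365 − 37 = 328 days remain in 2366.
Full years 2367–2392: 19 common + 7 leap = 19×365 + 7×366 = 9497 days.
Total: 328 + 9497 + 65 = 9890 days.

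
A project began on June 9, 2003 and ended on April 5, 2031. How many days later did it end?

10162

From June 9, 2003 to June 9, 2030: 27 years, of which 7 contain a Feb 29 — 20×365 + 7×366 = 9862 days.
June 2030: 30 − 9 = 21 days remain.
Then 9 full months totalling 274 days.
April 1–5, 2031: 5 days.
Residual: 300 days.
Total: 10162 days.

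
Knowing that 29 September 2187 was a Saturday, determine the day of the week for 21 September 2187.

Friday

Count forward from the earlier date (September 21, 2187) to the later (September 29, 2187):
Within September 2187: 29 − 21 = 8 days.
8 mod 7 = 1, so 1 day before Saturday is Friday.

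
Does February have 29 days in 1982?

1982 is not a leap year.

No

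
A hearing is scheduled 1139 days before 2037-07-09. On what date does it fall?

2034-05-27

Count 1139 days before July 9, 2037:
Day-of-year of May 27, 2034: 147.
Day-of-year of July 9, 2037: 190.
2034 has 365 days, so 365 − 147 = 218 days remain in 2034.
Full years: 2035: 365; 2036: 366. Sum = 731.
Total: 218 + 731 + 190 = 1139 days.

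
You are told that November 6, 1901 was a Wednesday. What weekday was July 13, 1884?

Count forward from the earlier date (July 13, 1884) to the later (November 6, 1901):
Day-of-year of July 13, 1884: 195.
Day-of-year of November 6, 1901: 310.
1884 has 366 days, so 366 − 195 = 171 days remain in 1884.
Full years 1885–1900: 13 common + 3 leap = 13×365 + 3×366 = 5843 days.
Total: 171 + 5843 + 310 = 6324 days.
6324 mod 7 = 3, so 3 days before Wednesday is Sunday.

Sunday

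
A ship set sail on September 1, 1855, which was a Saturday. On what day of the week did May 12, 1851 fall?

Monday

Count forward from the earlier date (May 12, 1851) to the later (September 1, 1855):
Day-of-year of May 12, 1851: 132.
Day-of-year of September 1, 1855: 244.
1851 has 365 days, so 365 − 132 = 233 days remain in 1851.
Full years: 1852: 366; 1853: 365; 1854: 365. Sum = 1096.
Total: 233 + 1096 + 244 = 1573 days.
1573 mod 7 = 5, so 5 days before Saturday is Monday.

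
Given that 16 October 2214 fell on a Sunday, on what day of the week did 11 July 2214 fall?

Monday

Count forward from the earlier date (July 11, 2214) to the later (October 16, 2214):
July 2214: 31 − 11 = 20 days remain.
Then August (31), September (30): 31 + 30 = 61 days.
October 1–16, 2214: 16 days.
Total: 20 + 61 + 16 = 97 days.
97 mod 7 = 6, so 6 days before Sunday is Monday.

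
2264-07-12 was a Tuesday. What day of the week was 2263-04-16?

Count forward from the earlier date (April 16, 2263) to the later (July 12, 2264):
April 2263: 30 − 16 = 14 days remain.
Then 14 full months totalling 427 days.
July 1–12, 2264: 12 days.
Total: 14 + 427 + 12 = 453 days.
453 mod 7 = 5, so 5 days before Tuesday is Thursday.

Thursday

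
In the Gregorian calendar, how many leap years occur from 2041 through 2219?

Years divisible by 4: 2044, 2048, …, 2216 — 44 in all.
Of these, 2100, 2200 are divisible by 100 but not 400, so not leap.
Leap years: 44 − 2 = 42.

42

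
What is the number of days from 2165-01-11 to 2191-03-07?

From January 11, 2165 to January 11, 2191: 26 years, of which 6 contain a Feb 29 — 20×365 + 6×366 = 9496 days.
January 2191: 31 − 11 = 20 days remain.
Then February 2191 (28): 28 days.
March 1–7, 2191: 7 days.
Residual: 55 days.
Total: 9551 days.

9551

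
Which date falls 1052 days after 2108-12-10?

2111-10-28

Count 1052 days after December 10, 2108:
December 10, 2108 → December 10, 2109: 365 days.
December 10, 2109 → December 10, 2110: 365 days.
December 2110: 31 − 10 = 21 days remain.
Then 9 full months totalling 273 days.
October 1–28, 2111: 28 days.
Residual: 322 days.
Total: 1052 days.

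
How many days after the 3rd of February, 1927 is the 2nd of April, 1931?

February 3, 1927 → February 3, 1928: 365 days.
February 3, 1928 → February 3, 1929: 366 days (1928 is a leap year).
February 3, 1929 → February 3, 1930: 365 days.
February 3, 1930 → February 3, 1931: 365 days.
February 1931: 28 − 3 = 25 days remain (1931 is not a leap year, so February has 28 days).
Then March (31): 31 days.
April 1–2, 1931: 2 days.
Residual: 58 days.
Total: 1519 days.

1519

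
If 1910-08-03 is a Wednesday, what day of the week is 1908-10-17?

Count forward from the earlier date (October 17, 1908) to the later (August 3, 1910):
October 1908: 31 − 17 = 14 days remain.
Then 21 full months totalling 638 days.
August 1–3, 1910: 3 days.
Total: 14 + 638 + 3 = 655 days.
655 mod 7 = 4, so 4 days before Wednesday is Saturday.

Saturday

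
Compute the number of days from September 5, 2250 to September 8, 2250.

Within September 2250: 8 − 5 = 3 days.

3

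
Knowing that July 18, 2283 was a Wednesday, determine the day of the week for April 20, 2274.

Count forward from the earlier date (April 20, 2274) to the later (July 18, 2283):
From April 20, 2274 to April 20, 2283: 9 years, of which 2 contain a Feb 29 — 7×365 + 2×366 = 3287 days.
April 2283: 30 − 20 = 10 days remain.
Then May (31), June (30): 31 + 30 = 61 days.
July 1–18, 2283: 18 days.
Residual: 89 days.
Total: 3376 days.
3376 mod 7 = 2, so 2 days before Wednesday is Monday.

Monday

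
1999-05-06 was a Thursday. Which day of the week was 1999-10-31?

Sunday

May 1999: 31 − 6 = 25 days remain.
Then June (30), July (31), August (31), September (30): 30 + 31 + 31 + 30 = 122 days.
October 1–31, 1999: 31 days.
Total: 25 + 122 + 31 = 178 days.
178 mod 7 = 3, so 3 days after Thursday is Sunday.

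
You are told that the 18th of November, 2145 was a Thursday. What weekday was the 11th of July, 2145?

Sunday

Count forward from the earlier date (July 11, 2145) to the later (November 18, 2145):
July 2145: 31 − 11 = 20 days remain.
Then August (31), September (30), October (31): 31 + 30 + 31 = 92 days.
November 1–18, 2145: 18 days.
Total: 20 + 92 + 18 = 130 days.
130 mod 7 = 4, so 4 days before Thursday is Sunday.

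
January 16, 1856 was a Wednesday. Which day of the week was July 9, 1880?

From January 16, 1856 to January 16, 1880: 24 years, of which 6 contain a Feb 29 — 18×365 + 6×366 = 8766 days.
January 1880: 31 − 16 = 15 days remain.
Then February 1880 (29), March (31), April (30), May (31), June (30): 29 + 31 + 30 + 31 + 30 = 151 days.
July 1–9, 1880: 9 days.
Residual: 175 days.
Total: 8941 days.
8941 mod 7 = 2, so 2 days after Wednesday is Friday.

Friday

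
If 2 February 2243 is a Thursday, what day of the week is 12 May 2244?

Sunday

February 2243: 28 − 2 = 26 days remain (2243 is not a leap year, so February has 28 days).
Then 14 full months totalling 427 days.
May 1–12, 2244: 12 days.
Total: 26 + 427 + 12 = 465 days.
465 mod 7 = 3, so 3 days after Thursday is Sunday.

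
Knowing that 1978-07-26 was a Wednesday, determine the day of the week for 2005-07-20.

From July 26, 1978 to July 26, 2004: 26 years, of which 7 contain a Feb 29 — 19×365 + 7×366 = 9497 days.
(2000 is a leap year (divisible by 400).)
July 2004: 31 − 26 = 5 days remain.
Then 11 full months totalling 334 days.
July 1–20, 2005: 20 days.
Residual: 359 days.
Total: 9856 days.
9856 is a multiple of 7, so 2005-07-20 falls on the same weekday: Wednesday.

Wednesday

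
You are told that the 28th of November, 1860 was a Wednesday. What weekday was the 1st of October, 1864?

Saturday

Day-of-year of November 28, 1860: 333.
Day-of-year of October 1, 1864: 275.
1860 has 366 days, so 366 − 333 = 33 days remain in 1860.
Full years: 1861: 365; 1862: 365; 1863: 365. Sum = 1095.
Total: 33 + 1095 + 275 = 1403 days.
1403 mod 7 = 3, so 3 days after Wednesday is Saturday.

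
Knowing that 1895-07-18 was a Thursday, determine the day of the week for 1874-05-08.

Friday

Count forward from the earlier date (May 8, 1874) to the later (July 18, 1895):
From May 8, 1874 to May 8, 1895: 21 years, of which 5 contain a Feb 29 — 16×365 + 5×366 = 7670 days.
May 1895: 31 − 8 = 23 days remain.
Then June (30): 30 days.
July 1–18, 1895: 18 days.
Residual: 71 days.
Total: 7741 days.
7741 mod 7 = 6, so 6 days before Thursday is Friday.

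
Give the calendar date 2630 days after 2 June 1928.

15 August 1935

Count 2630 days after June 2, 1928:
Day-of-year of June 2, 1928: 154.
Day-of-year of August 15, 1935: 227.
1928 has 366 days, so 366 − 154 = 212 days remain in 1928.
Full years: 1929: 365; 1930: 365; 1931: 365; 1932: 366; 1933: 365; 1934: 365. Sum = 2191.
Total: 212 + 2191 + 227 = 2630 days.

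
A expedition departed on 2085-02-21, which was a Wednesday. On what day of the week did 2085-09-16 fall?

February 2085: 28 − 21 = 7 days remain (2085 is not a leap year, so February has 28 days).
Then March (31), April (30), May (31), June (30), July (31), August (31): 31 + 30 + 31 + 30 + 31 + 31 = 184 days.
September 1–16, 2085: 16 days.
Total: 7 + 184 + 16 = 207 days.
207 mod 7 = 4, so 4 days after Wednesday is Sunday.

Sunday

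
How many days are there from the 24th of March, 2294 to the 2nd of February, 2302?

2871

From March 24, 2294 to March 24, 2301: 7 years, of which 1 contains a Feb 29 — 6×365 + 1×366 = 2556 days.
(2300 is not a leap year (divisible by 100 but not 400).)
March 2301: 31 − 24 = 7 days remain.
Then 10 full months totalling 306 days.
February 1–2, 2302: 2 days (2302 is not a leap year).
Residual: 315 days.
Total: 2871 days.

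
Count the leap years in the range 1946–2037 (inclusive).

23

Years divisible by 4: 1948, 1952, …, 2036 — 23 in all.
2000 is divisible by 400, so still leap.
No century exceptions apply. Count: 23.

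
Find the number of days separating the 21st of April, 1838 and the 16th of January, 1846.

From April 21, 1838 to April 21, 1845: 7 years, of which 2 contain a Feb 29 — 5×365 + 2×366 = 2557 days.
April 1845: 30 − 21 = 9 days remain.
Then May (31), June (30), July (31), August (31), September (30), October (31), November (30), December (31): 31 + 30 + 31 + 31 + 30 + 31 + 30 + 31 = 245 days.
January 1–16, 1846: 16 days.
Residual: 270 days.
Total: 2827 days.

2827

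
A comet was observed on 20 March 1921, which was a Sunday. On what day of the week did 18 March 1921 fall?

Friday

Count forward from the earlier date (March 18, 1921) to the later (March 20, 1921):
Within March 1921: 20 − 18 = 2 days.
2 mod 7 = 2, so 2 days before Sunday is Friday.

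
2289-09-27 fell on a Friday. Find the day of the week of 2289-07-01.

Monday

Count forward from the earlier date (July 1, 2289) to the later (September 27, 2289):
July 2289: 31 − 1 = 30 days remain.
Then August (31): 31 days.
September 1–27, 2289: 27 days.
Total: 30 + 31 + 27 = 88 days.
88 mod 7 = 4, so 4 days before Friday is Monday.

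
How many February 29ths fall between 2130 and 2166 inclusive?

Years divisible by 4 in [2130, 2166]: 2132, 2136, 2140, 2144, 2148, 2152, 2156, 2160, 2164.
No century exceptions apply. Count: 9.

9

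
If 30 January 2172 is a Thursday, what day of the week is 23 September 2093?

Wednesday

Count forward from the earlier date (September 23, 2093) to the later (January 30, 2172):
From September 23, 2093 to September 23, 2171: 78 years, of which 18 contain a Feb 29 — 60×365 + 18×366 = 28488 days.
(2100 is not a leap year (divisible by 100 but not 400).)
September 2171: 30 − 23 = 7 days remain.
Then October (31), November (30), December (31): 31 + 30 + 31 = 92 days.
January 1–30, 2172: 30 days.
Residual: 129 days.
Total: 28617 days.
28617 mod 7 = 1, so 1 day before Thursday is Wednesday.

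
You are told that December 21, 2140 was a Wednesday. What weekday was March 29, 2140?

Tuesday

Count forward from the earlier date (March 29, 2140) to the later (December 21, 2140):
March 2140: 31 − 29 = 2 days remain.
Then April (30), May (31), June (30), July (31), August (31), September (30), October (31), November (30): 30 + 31 + 30 + 31 + 31 + 30 + 31 + 30 = 244 days.
December 1–21, 2140: 21 days.
Total: 2 + 244 + 21 = 267 days.
267 mod 7 = 1, so 1 day before Wednesday is Tuesday.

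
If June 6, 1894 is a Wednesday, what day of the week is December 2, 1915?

Thursday

From June 6, 1894 to June 6, 1915: 21 years, of which 4 contain a Feb 29 — 17×365 + 4×366 = 7669 days.
(1900 is not a leap year (divisible by 100 but not 400).)
June 1915: 30 − 6 = 24 days remain.
Then July (31), August (31), September (30), October (31), November (30): 31 + 31 + 30 + 31 + 30 = 153 days.
December 1–2, 1915: 2 days.
Residual: 179 days.
Total: 7848 days.
7848 mod 7 = 1, so 1 day after Wednesday is Thursday.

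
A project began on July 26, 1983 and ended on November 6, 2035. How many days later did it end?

From July 26, 1983 to July 26, 2035: 52 years, of which 13 contain a Feb 29 — 39×365 + 13×366 = 18993 days.
(2000 is a leap year (divisible by 400).)
July 2035: 31 − 26 = 5 days remain.
Then August (31), September (30), October (31): 31 + 30 + 31 = 92 days.
November 1–6, 2035: 6 days.
Residual: 103 days.
Total: 19096 days.

19096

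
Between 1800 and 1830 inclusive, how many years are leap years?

Years divisible by 4 in [1800, 1830]: 1800, 1804, 1808, 1812, 1816, 1820, 1824, 1828.
Of these, 1800 is divisible by 100 but not 400, so not leap.
Leap years: 8 − 1 = 7.

7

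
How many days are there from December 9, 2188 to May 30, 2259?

25738

Day-of-year of December 9, 2188: 344.
Day-of-year of May 30, 2259: 150.
2188 has 366 days, so 366 − 344 = 22 days remain in 2188.
Full years 2189–2258: 54 common + 16 leap = 54×365 + 16×366 = 25566 days.
Total: 22 + 25566 + 150 = 25738 days.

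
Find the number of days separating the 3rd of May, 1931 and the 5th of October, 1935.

1616

May 3, 1931 → May 3, 1932: 366 days (1932 is a leap year).
May 3, 1932 → May 3, 1933: 365 days.
May 3, 1933 → May 3, 1934: 365 days.
May 3, 1934 → May 3, 1935: 365 days.
May 1935: 31 − 3 = 28 days remain.
Then June (30), July (31), August (31), September (30): 30 + 31 + 31 + 30 = 122 days.
October 1–5, 1935: 5 days.
Residual: 155 days.
Total: 1616 days.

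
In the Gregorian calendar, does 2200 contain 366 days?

No

2200 is not a leap year (divisible by 100 but not 400).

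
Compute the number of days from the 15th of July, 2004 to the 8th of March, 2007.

966

Day-of-year of July 15, 2004: 197.
Day-of-year of March 8, 2007: 67.
2004 has 366 days, so 366 − 197 = 169 days remain in 2004.
Full years: 2005: 365; 2006: 365. Sum = 730.
Total: 169 + 730 + 67 = 966 days.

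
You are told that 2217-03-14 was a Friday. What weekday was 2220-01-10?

Day-of-year of March 14, 2217: 73.
Day-of-year of January 10, 2220: 10.
2217 has 365 days, so 365 − 73 = 292 days remain in 2217.
Full years: 2218: 365; 2219: 365. Sum = 730.
Total: 292 + 730 + 10 = 1032 days.
1032 mod 7 = 3, so 3 days after Friday is Monday.

Monday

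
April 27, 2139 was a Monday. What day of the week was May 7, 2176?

Tuesday

Day-of-year of April 27, 2139: 117.
Day-of-year of May 7, 2176: 128.
2139 has 365 days, so 365 − 117 = 248 days remain in 2139.
Full years 2140–2175: 27 common + 9 leap = 27×365 + 9×366 = 13149 days.
Total: 248 + 13149 + 128 = 13525 days.
13525 mod 7 = 1, so 1 day after Monday is Tuesday.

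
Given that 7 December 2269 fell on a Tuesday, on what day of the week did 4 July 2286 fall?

From December 7, 2269 to December 7, 2285: 16 years, of which 4 contain a Feb 29 — 12×365 + 4×366 = 5844 days.
December 2285: 31 − 7 = 24 days remain.
Then January (31), February 2286 (28), March (31), April (30), May (31), June (30): 31 + 28 + 31 + 30 + 31 + 30 = 181 days.
July 1–4, 2286: 4 days.
Residual: 209 days.
Total: 6053 days.
6053 mod 7 = 5, so 5 days after Tuesday is Sunday.

Sunday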